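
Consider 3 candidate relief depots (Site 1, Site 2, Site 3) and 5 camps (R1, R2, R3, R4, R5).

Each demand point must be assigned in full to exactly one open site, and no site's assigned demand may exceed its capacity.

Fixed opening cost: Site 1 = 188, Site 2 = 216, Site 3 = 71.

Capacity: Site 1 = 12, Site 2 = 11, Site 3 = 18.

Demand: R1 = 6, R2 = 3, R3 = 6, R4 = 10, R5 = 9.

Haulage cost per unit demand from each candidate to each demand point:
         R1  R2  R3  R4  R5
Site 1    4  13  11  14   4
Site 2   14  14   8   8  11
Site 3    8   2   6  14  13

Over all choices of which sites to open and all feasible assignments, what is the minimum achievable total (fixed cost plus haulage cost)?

681

Open {Site 1, Site 2, Site 3}; cheapest assignment that respects the capacities:
  Site 1 (cap 12, load 9): R5 — cost 9×4 = 36
  Site 2 (cap 11, load 10): R4 — cost 10×8 = 80
  Site 3 (cap 18, load 15): R1, R2, R3 — cost 6×8 + 3×2 + 6×6 = 90
  Shipping 206, fixed 475 → total 681.
  Any other capacity-feasible assignment to {Site 1, Site 2, Site 3} ships for at least 206.
Total demand is 34 and no other set of sites has combined capacity ≥ 34, so {Site 1, Site 2, Site 3} is the only feasible choice of open sites. Minimum: 681.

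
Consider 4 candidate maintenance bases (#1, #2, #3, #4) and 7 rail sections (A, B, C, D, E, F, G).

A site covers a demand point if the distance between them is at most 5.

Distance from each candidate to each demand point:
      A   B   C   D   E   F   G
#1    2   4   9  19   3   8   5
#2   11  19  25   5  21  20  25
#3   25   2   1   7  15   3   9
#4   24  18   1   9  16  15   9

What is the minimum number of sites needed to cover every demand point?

Coverage sets (demand points within 5 of each site):
  #1: {A, B, E, G}
  #2: {D}
  #3: {B, C, F}
  #4: {C}
No 2 sites suffice: every size-2 union leaves at least one demand point uncovered.
But {#1, #2, #3} covers everything, so the minimum is 3.

3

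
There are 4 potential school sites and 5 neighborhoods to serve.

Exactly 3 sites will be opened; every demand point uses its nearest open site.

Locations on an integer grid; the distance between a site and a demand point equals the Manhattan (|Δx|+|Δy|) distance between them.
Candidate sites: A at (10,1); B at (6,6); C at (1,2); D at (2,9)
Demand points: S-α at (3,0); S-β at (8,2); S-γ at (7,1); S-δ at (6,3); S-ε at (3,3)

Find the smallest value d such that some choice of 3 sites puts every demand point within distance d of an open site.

4

Open {A, B, C}.
  Farthest demand point is S-α at distance 4 (to C); all others are ≤ 4.
With {A, C, D} the worst case is 6.
With {B, C, D} the worst case is 6.
No size-3 selection achieves below 4.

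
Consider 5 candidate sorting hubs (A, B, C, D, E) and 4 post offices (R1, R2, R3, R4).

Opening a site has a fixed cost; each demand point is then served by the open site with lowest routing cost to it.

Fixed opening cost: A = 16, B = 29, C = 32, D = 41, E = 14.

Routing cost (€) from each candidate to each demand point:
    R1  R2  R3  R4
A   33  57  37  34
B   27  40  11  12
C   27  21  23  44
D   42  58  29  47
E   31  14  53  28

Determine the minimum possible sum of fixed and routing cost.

107

Open {B, E}: assign each demand point to its cheapest open site.
  R1→B 27, R2→E 14, R3→B 11, R4→B 12
  routing cost 64, fixed 43 → total 107.
Compare {B}: routing cost 90 + fixed 29 = 119.
Compare {A, B, E}: routing cost 64 + fixed 59 = 123.
Compare {B, C}: routing cost 71 + fixed 61 = 132.
All other subsets cost ≥ 119. Minimum total cost: 107.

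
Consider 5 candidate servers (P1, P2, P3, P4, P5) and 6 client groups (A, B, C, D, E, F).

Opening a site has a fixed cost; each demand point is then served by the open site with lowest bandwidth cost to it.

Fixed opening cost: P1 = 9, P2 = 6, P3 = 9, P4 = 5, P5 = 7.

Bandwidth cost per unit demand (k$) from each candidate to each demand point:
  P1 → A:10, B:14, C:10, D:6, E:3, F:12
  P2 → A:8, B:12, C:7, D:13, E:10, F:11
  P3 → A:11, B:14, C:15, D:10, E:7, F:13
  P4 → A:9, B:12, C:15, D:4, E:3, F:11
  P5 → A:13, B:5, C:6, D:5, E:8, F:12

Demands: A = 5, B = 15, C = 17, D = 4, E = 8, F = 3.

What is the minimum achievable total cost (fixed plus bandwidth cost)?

307

Open {P4, P5}: assign each demand point to its cheapest open site.
  A→P4 5×9=45, B→P5 15×5=75, C→P5 17×6=102, D→P4 4×4=16, E→P4 8×3=24, F→P4 3×11=33
  bandwidth cost 295, fixed 12 → total 307.
Compare {P2, P4, P5}: bandwidth cost 290 + fixed 18 = 308.
Compare {P1, P2, P5}: bandwidth cost 294 + fixed 22 = 316.
Compare {P1, P4, P5}: bandwidth cost 295 + fixed 21 = 316.
All other subsets cost ≥ 308. Minimum total cost: 307.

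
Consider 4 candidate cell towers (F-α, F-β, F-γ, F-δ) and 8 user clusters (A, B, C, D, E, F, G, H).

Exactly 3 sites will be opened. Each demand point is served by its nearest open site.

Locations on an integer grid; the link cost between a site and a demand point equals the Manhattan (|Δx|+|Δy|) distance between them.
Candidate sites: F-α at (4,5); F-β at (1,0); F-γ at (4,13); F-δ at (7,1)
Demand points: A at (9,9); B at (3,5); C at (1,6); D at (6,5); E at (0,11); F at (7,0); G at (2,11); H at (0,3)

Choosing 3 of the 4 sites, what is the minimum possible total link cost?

33

Open {F-α, F-γ, F-δ}.
  A→F-α 9, B→F-α 1, C→F-α 4, D→F-α 2, E→F-γ 6, F→F-δ 1, G→F-γ 4, H→F-α 6  ⇒ total 33.
Compare {F-α, F-β, F-γ}: total 36.
Compare {F-α, F-β, F-δ}: total 39.
No size-3 selection does better; minimum is 33.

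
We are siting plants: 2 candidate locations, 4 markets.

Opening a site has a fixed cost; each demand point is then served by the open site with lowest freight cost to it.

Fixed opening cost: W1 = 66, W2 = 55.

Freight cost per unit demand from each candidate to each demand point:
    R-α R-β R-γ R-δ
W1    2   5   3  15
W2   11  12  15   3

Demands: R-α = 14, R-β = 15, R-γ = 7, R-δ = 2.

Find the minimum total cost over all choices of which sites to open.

Open {W1}: assign each demand point to its cheapest open site.
  R-α→W1 14×2=28, R-β→W1 15×5=75, R-γ→W1 7×3=21, R-δ→W1 2×15=30
  freight cost 154, fixed 66 → total 220.
Compare {W1, W2}: freight cost 130 + fixed 121 = 251.
Compare {W2}: freight cost 445 + fixed 55 = 500.

220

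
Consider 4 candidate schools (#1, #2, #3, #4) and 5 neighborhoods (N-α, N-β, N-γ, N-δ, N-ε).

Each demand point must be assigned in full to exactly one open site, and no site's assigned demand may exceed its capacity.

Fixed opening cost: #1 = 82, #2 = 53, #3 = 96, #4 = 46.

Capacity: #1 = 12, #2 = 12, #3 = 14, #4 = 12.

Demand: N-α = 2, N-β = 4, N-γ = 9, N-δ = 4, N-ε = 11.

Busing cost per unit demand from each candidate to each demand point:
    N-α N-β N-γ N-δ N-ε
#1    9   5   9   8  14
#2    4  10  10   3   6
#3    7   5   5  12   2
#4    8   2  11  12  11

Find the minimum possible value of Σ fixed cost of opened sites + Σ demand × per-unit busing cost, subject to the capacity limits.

371

Open {#2, #3, #4}; cheapest assignment that respects the capacities:
  #2 (cap 12, load 11): N-α, N-γ — cost 2×4 + 9×10 = 98
  #3 (cap 14, load 11): N-ε — cost 11×2 = 22
  #4 (cap 12, load 8): N-β, N-δ — cost 4×2 + 4×12 = 56
  Shipping 176, fixed 195 → total 371.
  Any other capacity-feasible assignment to {#2, #3, #4} ships for at least 176.
Compare {#1, #2, #3}: its best feasible assignment gives total 394.
Compare {#1, #3, #4}: its best feasible assignment gives total 397.
Every other set of open sites that can feasibly serve all demand totals ≥ 394 even under its best assignment. Minimum: 371.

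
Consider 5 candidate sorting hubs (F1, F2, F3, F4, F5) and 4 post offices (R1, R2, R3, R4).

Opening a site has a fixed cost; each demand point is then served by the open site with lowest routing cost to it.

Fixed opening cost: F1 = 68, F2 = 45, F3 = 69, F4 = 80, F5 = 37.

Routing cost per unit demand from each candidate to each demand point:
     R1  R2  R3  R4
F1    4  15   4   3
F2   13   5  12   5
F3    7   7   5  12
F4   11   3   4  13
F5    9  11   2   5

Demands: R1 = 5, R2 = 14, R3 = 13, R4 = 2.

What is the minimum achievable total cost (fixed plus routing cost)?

Open {F2, F5}: assign each demand point to its cheapest open site.
  R1→F5 5×9=45, R2→F2 14×5=70, R3→F5 13×2=26, R4→F2 2×5=10
  routing cost 151, fixed 82 → total 233.
Compare {F4, F5}: routing cost 123 + fixed 117 = 240.
Compare {F4}: routing cost 175 + fixed 80 = 255.
Compare {F1, F2}: routing cost 148 + fixed 113 = 261.
All other subsets cost ≥ 240. Minimum total cost: 233.

233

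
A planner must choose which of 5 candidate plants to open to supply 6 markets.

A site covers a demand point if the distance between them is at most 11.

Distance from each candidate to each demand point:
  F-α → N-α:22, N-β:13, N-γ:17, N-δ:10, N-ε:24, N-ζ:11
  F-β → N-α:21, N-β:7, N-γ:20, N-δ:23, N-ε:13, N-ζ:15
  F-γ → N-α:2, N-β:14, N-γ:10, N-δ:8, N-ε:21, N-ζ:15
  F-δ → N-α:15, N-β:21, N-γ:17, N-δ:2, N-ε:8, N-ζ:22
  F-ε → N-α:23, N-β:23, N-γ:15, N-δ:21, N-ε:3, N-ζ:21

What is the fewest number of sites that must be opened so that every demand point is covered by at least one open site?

Coverage sets (demand points within 11 of each site):
  F-α: {N-δ, N-ζ}
  F-β: {N-β}
  F-γ: {N-α, N-γ, N-δ}
  F-δ: {N-δ, N-ε}
  F-ε: {N-ε}
No 3 sites suffice: every size-3 union leaves at least one demand point uncovered.
But {F-α, F-β, F-γ, F-δ} covers everything, so the minimum is 4.

4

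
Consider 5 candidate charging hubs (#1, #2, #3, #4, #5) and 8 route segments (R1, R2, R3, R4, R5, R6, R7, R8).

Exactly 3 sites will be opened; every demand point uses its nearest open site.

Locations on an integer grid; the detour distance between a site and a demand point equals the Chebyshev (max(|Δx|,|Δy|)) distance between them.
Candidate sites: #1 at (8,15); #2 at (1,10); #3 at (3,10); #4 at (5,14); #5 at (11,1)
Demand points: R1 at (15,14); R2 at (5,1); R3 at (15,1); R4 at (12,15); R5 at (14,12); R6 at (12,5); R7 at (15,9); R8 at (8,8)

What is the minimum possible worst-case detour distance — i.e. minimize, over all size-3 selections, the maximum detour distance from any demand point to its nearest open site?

Open {#1, #2, #5}.
  Farthest demand point is R1 at detour distance 7 (to #1); all others are ≤ 7.
With {#1, #3, #5} the worst case is 7.
With {#1, #4, #5} the worst case is 7.
No size-3 selection achieves below 7.

7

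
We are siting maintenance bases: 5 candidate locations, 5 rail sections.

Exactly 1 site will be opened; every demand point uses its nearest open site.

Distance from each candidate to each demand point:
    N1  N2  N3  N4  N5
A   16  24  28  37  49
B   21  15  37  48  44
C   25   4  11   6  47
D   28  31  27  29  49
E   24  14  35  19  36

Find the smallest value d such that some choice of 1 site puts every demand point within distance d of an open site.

Open {E}.
  Farthest demand point is N5 at distance 36 (to E); all others are ≤ 36.
With {C} the worst case is 47.
With {B} the worst case is 48.
No size-1 selection achieves below 36.

36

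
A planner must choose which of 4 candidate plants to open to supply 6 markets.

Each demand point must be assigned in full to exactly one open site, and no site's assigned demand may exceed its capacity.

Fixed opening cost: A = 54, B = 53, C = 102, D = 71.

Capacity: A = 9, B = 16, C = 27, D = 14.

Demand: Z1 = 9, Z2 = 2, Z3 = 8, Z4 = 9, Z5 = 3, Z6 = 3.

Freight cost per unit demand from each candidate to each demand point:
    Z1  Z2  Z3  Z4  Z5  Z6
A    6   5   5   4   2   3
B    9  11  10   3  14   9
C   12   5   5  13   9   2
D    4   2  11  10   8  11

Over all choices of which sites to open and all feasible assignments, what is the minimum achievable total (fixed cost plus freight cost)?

Open {A, B, D}; cheapest assignment that respects the capacities:
  A (cap 9, load 8): Z3 — cost 8×5 = 40
  B (cap 16, load 12): Z4, Z6 — cost 9×3 + 3×9 = 54
  D (cap 14, load 14): Z1, Z2, Z5 — cost 9×4 + 2×2 + 3×8 = 64
  Shipping 158, fixed 178 → total 336.
  Any other capacity-feasible assignment to {A, B, D} ships for at least 158.
Compare {B, C, D}: its best feasible assignment gives total 363.
Compare {B, C}: its best feasible assignment gives total 373.
Every other set of open sites that can feasibly serve all demand totals ≥ 363 even under its best assignment. Minimum: 336.

336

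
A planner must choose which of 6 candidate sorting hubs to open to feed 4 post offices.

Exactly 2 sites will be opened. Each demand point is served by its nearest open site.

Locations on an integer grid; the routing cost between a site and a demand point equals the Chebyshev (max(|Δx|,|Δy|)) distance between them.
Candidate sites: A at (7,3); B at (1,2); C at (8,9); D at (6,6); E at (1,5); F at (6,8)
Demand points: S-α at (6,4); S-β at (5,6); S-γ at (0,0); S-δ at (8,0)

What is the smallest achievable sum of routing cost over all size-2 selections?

9

Open {A, B}.
  S-α→A 1, S-β→A 3, S-γ→B 2, S-δ→A 3  ⇒ total 9.
Compare {A, D}: total 11.
Compare {B, D}: total 11.
No size-2 selection does better; minimum is 9.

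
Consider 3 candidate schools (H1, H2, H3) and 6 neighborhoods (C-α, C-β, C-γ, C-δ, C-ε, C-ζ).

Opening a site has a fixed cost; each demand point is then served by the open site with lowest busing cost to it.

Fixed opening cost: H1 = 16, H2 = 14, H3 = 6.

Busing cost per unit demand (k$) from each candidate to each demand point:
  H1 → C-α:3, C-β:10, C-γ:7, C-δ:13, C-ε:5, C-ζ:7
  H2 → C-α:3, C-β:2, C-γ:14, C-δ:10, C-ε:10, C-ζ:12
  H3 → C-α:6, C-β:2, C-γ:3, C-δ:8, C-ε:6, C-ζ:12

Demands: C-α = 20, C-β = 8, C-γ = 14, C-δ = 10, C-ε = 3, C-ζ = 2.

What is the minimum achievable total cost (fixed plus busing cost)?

Open {H1, H3}: assign each demand point to its cheapest open site.
  C-α→H1 20×3=60, C-β→H3 8×2=16, C-γ→H3 14×3=42, C-δ→H3 10×8=80, C-ε→H1 3×5=15, C-ζ→H1 2×7=14
  busing cost 227, fixed 22 → total 249.
Compare {H2, H3}: busing cost 240 + fixed 20 = 260.
Compare {H1, H2, H3}: busing cost 227 + fixed 36 = 263.
Compare {H3}: busing cost 300 + fixed 6 = 306.
All other subsets cost ≥ 260. Minimum total cost: 249.

249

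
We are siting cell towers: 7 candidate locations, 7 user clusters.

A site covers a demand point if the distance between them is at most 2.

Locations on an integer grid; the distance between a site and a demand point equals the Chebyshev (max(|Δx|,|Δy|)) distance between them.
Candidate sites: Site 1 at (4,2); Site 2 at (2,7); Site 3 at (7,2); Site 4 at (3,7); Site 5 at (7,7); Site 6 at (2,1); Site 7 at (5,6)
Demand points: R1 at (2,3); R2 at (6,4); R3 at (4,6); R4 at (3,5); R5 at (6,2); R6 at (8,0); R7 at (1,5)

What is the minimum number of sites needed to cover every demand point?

Coverage sets (demand points within 2 of each site):
  Site 1: {R1, R2, R5}
  Site 2: {R3, R4, R7}
  Site 3: {R2, R5, R6}
  Site 4: {R3, R4, R7}
  Site 5: {}
  Site 6: {R1}
  Site 7: {R2, R3, R4}
No 2 sites suffice: every size-2 union leaves at least one demand point uncovered.
But {Site 1, Site 2, Site 3} covers everything, so the minimum is 3.

3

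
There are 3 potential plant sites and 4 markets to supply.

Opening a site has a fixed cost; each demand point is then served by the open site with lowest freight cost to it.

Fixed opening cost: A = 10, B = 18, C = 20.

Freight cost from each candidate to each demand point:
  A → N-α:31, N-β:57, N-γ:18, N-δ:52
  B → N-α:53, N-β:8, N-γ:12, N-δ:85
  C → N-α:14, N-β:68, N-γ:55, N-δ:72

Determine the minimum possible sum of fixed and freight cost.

131

Open {A, B}: assign each demand point to its cheapest open site.
  N-α→A 31, N-β→B 8, N-γ→B 12, N-δ→A 52
  freight cost 103, fixed 28 → total 131.
Compare {A, B, C}: freight cost 86 + fixed 48 = 134.
Compare {B, C}: freight cost 106 + fixed 38 = 144.
Compare {A}: freight cost 158 + fixed 10 = 168.
All other subsets cost ≥ 134. Minimum total cost: 131.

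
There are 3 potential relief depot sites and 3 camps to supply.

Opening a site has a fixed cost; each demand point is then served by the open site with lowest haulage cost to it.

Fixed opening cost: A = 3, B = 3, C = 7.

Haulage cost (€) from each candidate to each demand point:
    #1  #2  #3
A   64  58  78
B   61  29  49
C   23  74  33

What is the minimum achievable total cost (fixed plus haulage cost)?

Open {B, C}: assign each demand point to its cheapest open site.
  #1→C 23, #2→B 29, #3→C 33
  haulage cost 85, fixed 10 → total 95.
Compare {A, B, C}: haulage cost 85 + fixed 13 = 98.
Compare {A, C}: haulage cost 114 + fixed 10 = 124.
Compare {C}: haulage cost 130 + fixed 7 = 137.
All other subsets cost ≥ 98. Minimum total cost: 95.

95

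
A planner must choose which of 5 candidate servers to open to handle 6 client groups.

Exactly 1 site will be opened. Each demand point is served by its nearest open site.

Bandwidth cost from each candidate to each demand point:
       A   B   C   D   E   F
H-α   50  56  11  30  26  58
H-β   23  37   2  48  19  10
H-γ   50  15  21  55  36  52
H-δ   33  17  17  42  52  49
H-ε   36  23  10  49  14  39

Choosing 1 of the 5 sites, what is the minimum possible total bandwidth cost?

139

Open {H-β}.
  A→H-β 23, B→H-β 37, C→H-β 2, D→H-β 48, E→H-β 19, F→H-β 10  ⇒ total 139.
Compare {H-ε}: total 171.
Compare {H-δ}: total 210.
No size-1 selection does better; minimum is 139.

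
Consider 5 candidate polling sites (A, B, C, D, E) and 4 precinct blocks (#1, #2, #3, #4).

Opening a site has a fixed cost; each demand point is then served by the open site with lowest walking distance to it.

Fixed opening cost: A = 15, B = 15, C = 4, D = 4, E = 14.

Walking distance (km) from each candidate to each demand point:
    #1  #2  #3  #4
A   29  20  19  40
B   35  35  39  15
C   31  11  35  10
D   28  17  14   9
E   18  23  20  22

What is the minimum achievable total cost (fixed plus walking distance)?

70

Open {C, D}: assign each demand point to its cheapest open site.
  #1→D 28, #2→C 11, #3→D 14, #4→D 9
  walking distance 62, fixed 8 → total 70.
Compare {D}: walking distance 68 + fixed 4 = 72.
Compare {C, D, E}: walking distance 52 + fixed 22 = 74.
Compare {D, E}: walking distance 58 + fixed 18 = 76.
All other subsets cost ≥ 72. Minimum total cost: 70.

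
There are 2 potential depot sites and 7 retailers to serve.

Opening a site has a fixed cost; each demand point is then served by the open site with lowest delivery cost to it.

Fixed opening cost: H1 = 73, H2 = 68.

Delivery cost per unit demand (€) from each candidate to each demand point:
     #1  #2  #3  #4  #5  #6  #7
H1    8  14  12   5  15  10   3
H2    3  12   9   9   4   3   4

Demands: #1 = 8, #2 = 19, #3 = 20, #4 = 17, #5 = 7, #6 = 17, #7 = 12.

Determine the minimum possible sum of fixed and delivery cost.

Open {H1, H2}: assign each demand point to its cheapest open site.
  #1→H2 8×3=24, #2→H2 19×12=228, #3→H2 20×9=180, #4→H1 17×5=85, #5→H2 7×4=28, #6→H2 17×3=51, #7→H1 12×3=36
  delivery cost 632, fixed 141 → total 773.
Compare {H2}: delivery cost 712 + fixed 68 = 780.
Compare {H1}: delivery cost 966 + fixed 73 = 1039.

773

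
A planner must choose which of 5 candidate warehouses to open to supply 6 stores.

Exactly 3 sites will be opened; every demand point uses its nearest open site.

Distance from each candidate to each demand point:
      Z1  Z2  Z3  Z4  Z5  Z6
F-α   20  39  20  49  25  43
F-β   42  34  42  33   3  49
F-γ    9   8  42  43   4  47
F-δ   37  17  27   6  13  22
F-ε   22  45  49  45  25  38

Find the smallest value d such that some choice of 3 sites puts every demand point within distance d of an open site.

22

Open {F-α, F-β, F-δ}.
  Farthest demand point is Z6 at distance 22 (to F-δ); all others are ≤ 22.
With {F-α, F-γ, F-δ} the worst case is 22.
With {F-α, F-δ, F-ε} the worst case is 22.
No size-3 selection achieves below 22.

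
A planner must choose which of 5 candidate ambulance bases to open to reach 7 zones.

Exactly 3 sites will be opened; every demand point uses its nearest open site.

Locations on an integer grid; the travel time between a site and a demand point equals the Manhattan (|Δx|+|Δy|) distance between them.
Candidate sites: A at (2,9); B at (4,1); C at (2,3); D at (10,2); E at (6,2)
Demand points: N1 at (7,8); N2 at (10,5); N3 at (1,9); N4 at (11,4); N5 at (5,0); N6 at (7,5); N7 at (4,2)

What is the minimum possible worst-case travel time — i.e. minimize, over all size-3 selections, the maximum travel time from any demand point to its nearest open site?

Open {A, B, D}.
  Farthest demand point is N1 at travel time 6 (to A); all others are ≤ 6.
With {A, C, D} the worst case is 6.
With {A, D, E} the worst case is 6.
No size-3 selection achieves below 6.

6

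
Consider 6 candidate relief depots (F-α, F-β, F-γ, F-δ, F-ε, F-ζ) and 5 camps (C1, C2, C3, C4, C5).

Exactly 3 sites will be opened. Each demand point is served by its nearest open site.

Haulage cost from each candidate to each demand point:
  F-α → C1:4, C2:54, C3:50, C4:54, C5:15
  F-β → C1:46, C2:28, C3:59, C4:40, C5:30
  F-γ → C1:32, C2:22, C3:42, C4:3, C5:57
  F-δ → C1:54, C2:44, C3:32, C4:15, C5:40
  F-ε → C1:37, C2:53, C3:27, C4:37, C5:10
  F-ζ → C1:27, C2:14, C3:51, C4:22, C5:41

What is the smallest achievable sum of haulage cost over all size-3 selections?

66

Open {F-α, F-γ, F-ε}.
  C1→F-α 4, C2→F-γ 22, C3→F-ε 27, C4→F-γ 3, C5→F-ε 10  ⇒ total 66.
Compare {F-α, F-γ, F-δ}: total 76.
Compare {F-α, F-ε, F-ζ}: total 77.
No size-3 selection does better; minimum is 66.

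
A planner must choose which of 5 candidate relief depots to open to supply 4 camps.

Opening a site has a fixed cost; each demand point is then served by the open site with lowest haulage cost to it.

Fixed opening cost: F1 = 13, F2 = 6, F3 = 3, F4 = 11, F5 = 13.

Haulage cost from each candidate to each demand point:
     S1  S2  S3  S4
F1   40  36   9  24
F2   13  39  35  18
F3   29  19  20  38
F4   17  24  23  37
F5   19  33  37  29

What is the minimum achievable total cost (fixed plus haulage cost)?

Open {F2, F3}: assign each demand point to its cheapest open site.
  S1→F2 13, S2→F3 19, S3→F3 20, S4→F2 18
  haulage cost 70, fixed 9 → total 79.
Compare {F1, F2, F3}: haulage cost 59 + fixed 22 = 81.
Compare {F2, F3, F4}: haulage cost 70 + fixed 20 = 90.
Compare {F2, F3, F5}: haulage cost 70 + fixed 22 = 92.
All other subsets cost ≥ 81. Minimum total cost: 79.

79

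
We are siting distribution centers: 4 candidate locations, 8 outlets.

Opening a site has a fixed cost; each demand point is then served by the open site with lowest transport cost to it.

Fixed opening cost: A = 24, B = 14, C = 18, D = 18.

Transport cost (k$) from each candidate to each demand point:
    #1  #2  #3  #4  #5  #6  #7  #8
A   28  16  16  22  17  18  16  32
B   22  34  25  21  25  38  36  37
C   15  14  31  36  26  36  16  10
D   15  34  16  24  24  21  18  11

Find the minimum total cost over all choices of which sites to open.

170

Open {A, C}: assign each demand point to its cheapest open site.
  #1→C 15, #2→C 14, #3→A 16, #4→A 22, #5→A 17, #6→A 18, #7→A 16, #8→C 10
  transport cost 128, fixed 42 → total 170.
Compare {A, D}: transport cost 131 + fixed 42 = 173.
Compare {C, D}: transport cost 140 + fixed 36 = 176.
Compare {D}: transport cost 163 + fixed 18 = 181.
All other subsets cost ≥ 173. Minimum total cost: 170.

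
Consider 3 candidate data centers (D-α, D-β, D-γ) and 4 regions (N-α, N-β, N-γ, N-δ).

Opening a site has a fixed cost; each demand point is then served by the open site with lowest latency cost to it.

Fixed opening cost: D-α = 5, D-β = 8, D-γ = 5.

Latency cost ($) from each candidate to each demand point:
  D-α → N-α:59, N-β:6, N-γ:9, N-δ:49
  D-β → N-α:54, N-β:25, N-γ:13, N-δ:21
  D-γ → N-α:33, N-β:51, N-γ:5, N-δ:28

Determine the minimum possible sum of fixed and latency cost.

Open {D-α, D-γ}: assign each demand point to its cheapest open site.
  N-α→D-γ 33, N-β→D-α 6, N-γ→D-γ 5, N-δ→D-γ 28
  latency cost 72, fixed 10 → total 82.
Compare {D-α, D-β, D-γ}: latency cost 65 + fixed 18 = 83.
Compare {D-β, D-γ}: latency cost 84 + fixed 13 = 97.
Compare {D-α, D-β}: latency cost 90 + fixed 13 = 103.
All other subsets cost ≥ 83. Minimum total cost: 82.

82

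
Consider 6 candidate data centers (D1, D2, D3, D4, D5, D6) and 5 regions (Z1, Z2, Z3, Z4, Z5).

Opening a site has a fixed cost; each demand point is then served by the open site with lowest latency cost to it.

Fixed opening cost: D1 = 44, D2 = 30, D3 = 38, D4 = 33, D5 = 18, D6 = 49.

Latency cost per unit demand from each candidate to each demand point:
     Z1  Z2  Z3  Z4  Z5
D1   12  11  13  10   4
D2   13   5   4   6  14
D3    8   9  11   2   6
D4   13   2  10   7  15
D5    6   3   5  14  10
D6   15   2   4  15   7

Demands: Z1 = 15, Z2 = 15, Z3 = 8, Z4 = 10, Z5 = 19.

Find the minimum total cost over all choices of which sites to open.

Open {D3, D5}: assign each demand point to its cheapest open site.
  Z1→D5 15×6=90, Z2→D5 15×3=45, Z3→D5 8×5=40, Z4→D3 10×2=20, Z5→D3 19×6=114
  latency cost 309, fixed 56 → total 365.
Compare {D1, D3, D5}: latency cost 271 + fixed 100 = 371.
Compare {D3, D4, D5}: latency cost 294 + fixed 89 = 383.
Compare {D2, D3, D5}: latency cost 301 + fixed 86 = 387.
All other subsets cost ≥ 371. Minimum total cost: 365.

365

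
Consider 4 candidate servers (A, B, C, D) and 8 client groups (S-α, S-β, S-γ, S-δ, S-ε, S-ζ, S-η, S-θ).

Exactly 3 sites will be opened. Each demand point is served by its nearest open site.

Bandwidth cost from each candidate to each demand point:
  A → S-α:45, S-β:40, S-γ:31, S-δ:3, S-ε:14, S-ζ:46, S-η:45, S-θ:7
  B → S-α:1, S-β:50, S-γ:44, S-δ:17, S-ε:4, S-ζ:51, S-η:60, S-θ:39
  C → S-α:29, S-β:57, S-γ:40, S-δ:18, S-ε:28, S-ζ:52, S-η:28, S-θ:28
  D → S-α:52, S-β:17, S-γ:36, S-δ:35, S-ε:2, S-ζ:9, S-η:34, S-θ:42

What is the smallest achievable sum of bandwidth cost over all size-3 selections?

Open {A, B, D}.
  S-α→B 1, S-β→D 17, S-γ→A 31, S-δ→A 3, S-ε→D 2, S-ζ→D 9, S-η→D 34, S-θ→A 7  ⇒ total 104.
Compare {A, C, D}: total 126.
Compare {B, C, D}: total 138.
No size-3 selection does better; minimum is 104.

104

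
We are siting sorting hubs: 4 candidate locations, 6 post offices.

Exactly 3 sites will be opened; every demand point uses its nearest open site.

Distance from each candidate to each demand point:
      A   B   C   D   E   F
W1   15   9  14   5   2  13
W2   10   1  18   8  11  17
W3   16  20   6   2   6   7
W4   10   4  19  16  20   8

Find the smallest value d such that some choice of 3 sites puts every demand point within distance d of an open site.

Open {W1, W2, W3}.
  Farthest demand point is A at distance 10 (to W2); all others are ≤ 10.
With {W1, W3, W4} the worst case is 10.
With {W2, W3, W4} the worst case is 10.
No size-3 selection achieves below 10.

10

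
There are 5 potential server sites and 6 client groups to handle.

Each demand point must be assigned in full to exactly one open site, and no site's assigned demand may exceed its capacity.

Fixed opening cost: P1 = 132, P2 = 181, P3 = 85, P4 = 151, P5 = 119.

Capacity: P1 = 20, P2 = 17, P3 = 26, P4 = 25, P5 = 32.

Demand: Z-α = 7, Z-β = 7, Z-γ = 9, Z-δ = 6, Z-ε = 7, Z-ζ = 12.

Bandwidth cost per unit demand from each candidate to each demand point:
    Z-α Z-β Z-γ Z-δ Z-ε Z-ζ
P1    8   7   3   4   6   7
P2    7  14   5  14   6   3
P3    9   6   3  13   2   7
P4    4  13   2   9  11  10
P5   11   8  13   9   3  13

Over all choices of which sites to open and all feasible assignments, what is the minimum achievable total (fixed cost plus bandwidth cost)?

Open {P3, P4}; cheapest assignment that respects the capacities:
  P3 (cap 26, load 26): Z-β, Z-ε, Z-ζ — cost 7×6 + 7×2 + 12×7 = 140
  P4 (cap 25, load 22): Z-α, Z-γ, Z-δ — cost 7×4 + 9×2 + 6×9 = 100
  Shipping 240, fixed 236 → total 476.
  Any other capacity-feasible assignment to {P3, P4} ships for at least 240.
Compare {P3, P5}: its best feasible assignment gives total 523.
Compare {P1, P3, P4}: its best feasible assignment gives total 578.
Every other set of open sites that can feasibly serve all demand totals ≥ 523 even under its best assignment. Minimum: 476.

476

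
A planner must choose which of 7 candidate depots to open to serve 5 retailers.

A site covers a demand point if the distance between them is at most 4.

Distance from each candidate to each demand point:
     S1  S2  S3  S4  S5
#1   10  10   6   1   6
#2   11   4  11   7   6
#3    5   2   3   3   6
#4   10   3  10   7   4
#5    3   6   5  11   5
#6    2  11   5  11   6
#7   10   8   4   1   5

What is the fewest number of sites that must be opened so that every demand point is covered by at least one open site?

3

Coverage sets (demand points within 4 of each site):
  #1: {S4}
  #2: {S2}
  #3: {S2, S3, S4}
  #4: {S2, S5}
  #5: {S1}
  #6: {S1}
  #7: {S3, S4}
No 2 sites suffice: every size-2 union leaves at least one demand point uncovered.
But {#3, #4, #5} covers everything, so the minimum is 3.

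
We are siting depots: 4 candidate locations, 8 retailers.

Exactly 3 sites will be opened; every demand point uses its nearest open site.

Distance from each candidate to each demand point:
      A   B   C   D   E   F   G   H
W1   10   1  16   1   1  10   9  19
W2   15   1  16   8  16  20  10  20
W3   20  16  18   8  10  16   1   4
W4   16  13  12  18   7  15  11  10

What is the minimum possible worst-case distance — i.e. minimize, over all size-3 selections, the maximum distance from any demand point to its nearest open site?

12

Open {W1, W2, W4}.
  Farthest demand point is C at distance 12 (to W4); all others are ≤ 12.
With {W1, W3, W4} the worst case is 12.
With {W2, W3, W4} the worst case is 15.
No size-3 selection achieves below 12.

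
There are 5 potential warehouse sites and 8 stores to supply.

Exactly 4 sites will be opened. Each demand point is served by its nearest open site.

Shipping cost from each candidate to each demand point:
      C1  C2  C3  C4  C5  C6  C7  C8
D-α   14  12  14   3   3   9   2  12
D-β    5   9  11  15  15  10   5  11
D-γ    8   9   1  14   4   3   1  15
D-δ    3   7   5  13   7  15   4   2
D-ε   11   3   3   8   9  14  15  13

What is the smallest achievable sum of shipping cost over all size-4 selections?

19

Open {D-α, D-γ, D-δ, D-ε}.
  C1→D-δ 3, C2→D-ε 3, C3→D-γ 1, C4→D-α 3, C5→D-α 3, C6→D-γ 3, C7→D-γ 1, C8→D-δ 2  ⇒ total 19.
Compare {D-α, D-β, D-γ, D-δ}: total 23.
Compare {D-β, D-γ, D-δ, D-ε}: total 25.
No size-4 selection does better; minimum is 19.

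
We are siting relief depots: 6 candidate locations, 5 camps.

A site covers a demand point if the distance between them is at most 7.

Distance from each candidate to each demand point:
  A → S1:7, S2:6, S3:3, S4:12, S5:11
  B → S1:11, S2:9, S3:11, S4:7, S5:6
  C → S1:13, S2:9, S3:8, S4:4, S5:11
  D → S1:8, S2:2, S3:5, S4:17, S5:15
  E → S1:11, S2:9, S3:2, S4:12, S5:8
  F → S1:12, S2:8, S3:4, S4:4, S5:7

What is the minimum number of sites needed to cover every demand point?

2

Coverage sets (demand points within 7 of each site):
  A: {S1, S2, S3}
  B: {S4, S5}
  C: {S4}
  D: {S2, S3}
  E: {S3}
  F: {S3, S4, S5}
No single site covers all 5 demand points.
But {A, B} covers everything, so the minimum is 2.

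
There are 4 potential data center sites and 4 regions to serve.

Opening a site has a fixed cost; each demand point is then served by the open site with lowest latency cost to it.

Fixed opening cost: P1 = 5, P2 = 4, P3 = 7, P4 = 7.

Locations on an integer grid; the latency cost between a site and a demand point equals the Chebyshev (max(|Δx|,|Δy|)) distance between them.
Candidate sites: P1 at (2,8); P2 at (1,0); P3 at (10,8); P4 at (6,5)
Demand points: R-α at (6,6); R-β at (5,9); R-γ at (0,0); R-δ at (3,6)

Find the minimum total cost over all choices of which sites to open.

19

Open {P1, P2}: assign each demand point to its cheapest open site.
  R-α→P1 4, R-β→P1 3, R-γ→P2 1, R-δ→P1 2
  latency cost 10, fixed 9 → total 19.
Compare {P2, P4}: latency cost 9 + fixed 11 = 20.
Compare {P4}: latency cost 14 + fixed 7 = 21.
Compare {P1}: latency cost 17 + fixed 5 = 22.
All other subsets cost ≥ 20. Minimum total cost: 19.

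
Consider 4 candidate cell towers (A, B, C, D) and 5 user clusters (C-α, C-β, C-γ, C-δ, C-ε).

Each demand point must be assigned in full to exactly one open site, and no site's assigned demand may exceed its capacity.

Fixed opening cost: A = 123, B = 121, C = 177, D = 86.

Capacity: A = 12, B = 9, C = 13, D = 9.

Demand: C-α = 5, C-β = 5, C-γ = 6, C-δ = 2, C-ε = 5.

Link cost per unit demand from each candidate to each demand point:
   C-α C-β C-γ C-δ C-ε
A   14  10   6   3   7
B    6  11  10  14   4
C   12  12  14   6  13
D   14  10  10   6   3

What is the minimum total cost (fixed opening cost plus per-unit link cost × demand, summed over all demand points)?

473

Open {A, B, D}; cheapest assignment that respects the capacities:
  A (cap 12, load 11): C-β, C-γ — cost 5×10 + 6×6 = 86
  B (cap 9, load 5): C-α — cost 5×6 = 30
  D (cap 9, load 7): C-δ, C-ε — cost 2×6 + 5×3 = 27
  Shipping 143, fixed 330 → total 473.
  Any other capacity-feasible assignment to {A, B, D} ships for at least 143.
Compare {A, C}: its best feasible assignment gives total 503.
Compare {A, C, D}: its best feasible assignment gives total 559.
Every other set of open sites that can feasibly serve all demand totals ≥ 503 even under its best assignment. Minimum: 473.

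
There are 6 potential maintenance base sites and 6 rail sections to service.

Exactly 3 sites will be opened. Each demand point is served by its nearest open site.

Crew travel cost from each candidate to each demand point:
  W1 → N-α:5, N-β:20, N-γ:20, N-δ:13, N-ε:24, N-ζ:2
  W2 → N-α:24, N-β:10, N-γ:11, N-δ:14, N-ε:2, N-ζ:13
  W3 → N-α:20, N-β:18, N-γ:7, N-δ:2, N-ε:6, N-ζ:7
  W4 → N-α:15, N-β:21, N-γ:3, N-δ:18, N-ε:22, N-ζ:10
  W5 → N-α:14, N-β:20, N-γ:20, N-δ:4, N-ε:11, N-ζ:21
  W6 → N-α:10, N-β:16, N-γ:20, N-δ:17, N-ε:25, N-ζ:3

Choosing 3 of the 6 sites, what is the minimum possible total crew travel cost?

Open {W1, W2, W3}.
  N-α→W1 5, N-β→W2 10, N-γ→W3 7, N-δ→W3 2, N-ε→W2 2, N-ζ→W1 2  ⇒ total 28.
Compare {W1, W2, W5}: total 34.
Compare {W2, W3, W6}: total 34.
No size-3 selection does better; minimum is 28.

28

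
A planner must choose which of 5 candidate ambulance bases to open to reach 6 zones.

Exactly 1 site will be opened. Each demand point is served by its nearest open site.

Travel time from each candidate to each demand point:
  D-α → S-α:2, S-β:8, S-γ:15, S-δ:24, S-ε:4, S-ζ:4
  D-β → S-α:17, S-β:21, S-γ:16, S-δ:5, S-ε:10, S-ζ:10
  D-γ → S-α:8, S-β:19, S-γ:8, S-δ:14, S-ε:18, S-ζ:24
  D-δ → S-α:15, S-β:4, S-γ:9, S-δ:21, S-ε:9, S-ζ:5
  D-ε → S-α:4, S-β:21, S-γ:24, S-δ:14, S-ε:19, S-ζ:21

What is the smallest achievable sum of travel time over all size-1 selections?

Open {D-α}.
  S-α→D-α 2, S-β→D-α 8, S-γ→D-α 15, S-δ→D-α 24, S-ε→D-α 4, S-ζ→D-α 4  ⇒ total 57.
Compare {D-δ}: total 63.
Compare {D-β}: total 79.
No size-1 selection does better; minimum is 57.

57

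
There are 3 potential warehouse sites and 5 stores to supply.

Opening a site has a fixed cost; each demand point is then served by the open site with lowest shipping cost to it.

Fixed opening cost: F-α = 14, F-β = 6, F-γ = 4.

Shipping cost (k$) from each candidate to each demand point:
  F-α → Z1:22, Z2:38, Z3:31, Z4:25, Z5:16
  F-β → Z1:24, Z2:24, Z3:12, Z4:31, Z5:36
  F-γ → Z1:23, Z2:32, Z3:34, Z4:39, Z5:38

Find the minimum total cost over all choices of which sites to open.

Open {F-α, F-β}: assign each demand point to its cheapest open site.
  Z1→F-α 22, Z2→F-β 24, Z3→F-β 12, Z4→F-α 25, Z5→F-α 16
  shipping cost 99, fixed 20 → total 119.
Compare {F-α, F-β, F-γ}: shipping cost 99 + fixed 24 = 123.
Compare {F-β}: shipping cost 127 + fixed 6 = 133.
Compare {F-β, F-γ}: shipping cost 126 + fixed 10 = 136.
All other subsets cost ≥ 123. Minimum total cost: 119.

119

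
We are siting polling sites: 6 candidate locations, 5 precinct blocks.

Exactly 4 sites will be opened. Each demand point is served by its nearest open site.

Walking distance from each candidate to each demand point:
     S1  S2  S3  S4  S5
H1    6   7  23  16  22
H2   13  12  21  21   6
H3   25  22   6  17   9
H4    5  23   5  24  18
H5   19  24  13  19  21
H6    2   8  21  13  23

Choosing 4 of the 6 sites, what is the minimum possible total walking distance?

Open {H1, H2, H4, H6}.
  S1→H6 2, S2→H1 7, S3→H4 5, S4→H6 13, S5→H2 6  ⇒ total 33.
Compare {H1, H2, H3, H6}: total 34.
Compare {H2, H3, H4, H6}: total 34.
No size-4 selection does better; minimum is 33.

33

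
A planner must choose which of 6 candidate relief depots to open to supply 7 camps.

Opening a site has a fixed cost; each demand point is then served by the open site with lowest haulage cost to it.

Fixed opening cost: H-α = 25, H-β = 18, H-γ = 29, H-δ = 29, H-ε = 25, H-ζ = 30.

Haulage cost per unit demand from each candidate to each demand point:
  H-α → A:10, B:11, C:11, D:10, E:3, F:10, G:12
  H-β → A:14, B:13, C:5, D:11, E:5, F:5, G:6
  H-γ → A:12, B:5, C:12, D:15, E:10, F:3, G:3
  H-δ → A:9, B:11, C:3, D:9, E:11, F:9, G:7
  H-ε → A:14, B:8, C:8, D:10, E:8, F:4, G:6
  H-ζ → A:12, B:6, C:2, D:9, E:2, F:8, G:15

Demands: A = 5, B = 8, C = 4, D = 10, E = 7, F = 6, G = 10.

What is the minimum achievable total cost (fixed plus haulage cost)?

Open {H-γ, H-ζ}: assign each demand point to its cheapest open site.
  A→H-γ 5×12=60, B→H-γ 8×5=40, C→H-ζ 4×2=8, D→H-ζ 10×9=90, E→H-ζ 7×2=14, F→H-γ 6×3=18, G→H-γ 10×3=30
  haulage cost 260, fixed 59 → total 319.
Compare {H-γ, H-δ, H-ζ}: haulage cost 245 + fixed 88 = 333.
Compare {H-α, H-γ, H-ζ}: haulage cost 250 + fixed 84 = 334.
Compare {H-β, H-γ, H-ζ}: haulage cost 260 + fixed 77 = 337.
All other subsets cost ≥ 333. Minimum total cost: 319.

319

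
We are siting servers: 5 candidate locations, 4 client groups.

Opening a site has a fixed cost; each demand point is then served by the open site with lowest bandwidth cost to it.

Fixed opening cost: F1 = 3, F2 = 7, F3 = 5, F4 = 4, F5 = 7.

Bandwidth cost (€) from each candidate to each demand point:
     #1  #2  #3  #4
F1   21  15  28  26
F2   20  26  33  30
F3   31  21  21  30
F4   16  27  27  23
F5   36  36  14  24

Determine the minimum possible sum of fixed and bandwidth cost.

Open {F1, F4, F5}: assign each demand point to its cheapest open site.
  #1→F4 16, #2→F1 15, #3→F5 14, #4→F4 23
  bandwidth cost 68, fixed 14 → total 82.
Compare {F1, F5}: bandwidth cost 74 + fixed 10 = 84.
Compare {F1, F3, F4}: bandwidth cost 75 + fixed 12 = 87.
Compare {F1, F3, F4, F5}: bandwidth cost 68 + fixed 19 = 87.
All other subsets cost ≥ 84. Minimum total cost: 82.

82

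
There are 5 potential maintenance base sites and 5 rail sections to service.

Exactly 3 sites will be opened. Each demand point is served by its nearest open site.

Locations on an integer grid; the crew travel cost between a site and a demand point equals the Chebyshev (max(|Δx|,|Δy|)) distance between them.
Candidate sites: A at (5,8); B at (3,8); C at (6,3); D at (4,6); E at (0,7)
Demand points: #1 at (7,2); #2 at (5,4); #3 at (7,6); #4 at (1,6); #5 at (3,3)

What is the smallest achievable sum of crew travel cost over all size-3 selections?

Open {A, C, E}.
  #1→C 1, #2→C 1, #3→A 2, #4→E 1, #5→C 3  ⇒ total 8.
Compare {A, B, C}: total 9.
Compare {B, C, E}: total 9.
No size-3 selection does better; minimum is 8.

8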